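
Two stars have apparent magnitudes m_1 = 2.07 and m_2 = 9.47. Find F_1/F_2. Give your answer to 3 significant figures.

F_1/F_2 ≈ 912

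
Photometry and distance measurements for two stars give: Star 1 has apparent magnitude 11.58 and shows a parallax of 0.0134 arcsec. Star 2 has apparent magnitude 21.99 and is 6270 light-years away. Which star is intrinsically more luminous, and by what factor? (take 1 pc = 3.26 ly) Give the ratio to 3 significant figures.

Star 1 is more luminous, by a factor of 22.0.

Star 1: d = 1/p = 1/0.0134″ = 74.63 pc
Star 1: M = m − 5 log₁₀ d + 5 = 11.58 − 5·1.8729 + 5 = 7.216
Star 2: d = 6270 ly / 3.26 = 1923 pc
Star 2: M = m − 5 log₁₀ d + 5 = 21.99 − 5·3.2840 + 5 = 10.570
ΔM = M_1 − M_2 = 7.216 − (10.570) = -3.354; smaller M is more luminous → Star 1.
L ratio = 10^(0.4 |ΔM|) = 10^1.342 = 21.96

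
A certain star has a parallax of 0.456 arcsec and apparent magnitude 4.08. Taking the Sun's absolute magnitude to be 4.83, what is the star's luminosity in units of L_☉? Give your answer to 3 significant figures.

L/L_☉ ≈ 0.0960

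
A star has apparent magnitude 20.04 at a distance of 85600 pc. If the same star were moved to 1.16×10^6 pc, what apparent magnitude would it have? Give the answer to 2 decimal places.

m ≈ 25.70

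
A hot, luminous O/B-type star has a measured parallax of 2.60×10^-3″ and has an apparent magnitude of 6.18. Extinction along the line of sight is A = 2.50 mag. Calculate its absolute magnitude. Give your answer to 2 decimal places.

M ≈ -4.25

d = 1/p = 1/2.60×10^-3″ = 384.6 pc
5 log₁₀(d/10 pc) = 5 log₁₀(384.6) − 5 = 7.925
M = m − 5 log₁₀(d/10) − A = 6.18 − 7.925 − 2.50 = -4.245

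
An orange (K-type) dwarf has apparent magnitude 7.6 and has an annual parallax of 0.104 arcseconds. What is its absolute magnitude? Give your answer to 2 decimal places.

d = 1/p = 1/0.104″ = 9.615 pc
5 log₁₀(d/10 pc) = 5 log₁₀(9.615) − 5 = -0.085
M = m − 5 log₁₀(d/10) = 7.6 + 0.085 = 7.685

M ≈ 7.69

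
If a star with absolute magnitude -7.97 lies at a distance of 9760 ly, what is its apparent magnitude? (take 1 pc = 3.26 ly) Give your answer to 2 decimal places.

m ≈ 4.41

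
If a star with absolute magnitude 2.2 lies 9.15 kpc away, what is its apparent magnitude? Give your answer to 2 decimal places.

m ≈ 17.01

d = 9.15 kpc = 9150 pc
m = M + 5 log₁₀ d − 5 = 2.2 + 5·3.9614 − 5 = 17.007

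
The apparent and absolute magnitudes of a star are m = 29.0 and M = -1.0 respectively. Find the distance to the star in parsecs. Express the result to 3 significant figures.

Distance modulus: m − M = 29.0 − (-1.0) = 30.000
m − M = 5 log₁₀ d − 5
log₁₀ d = (m − M)/5 + 1 = 7.0000
d = 10^7.0000 = 1.000×10^7 pc

d ≈ 1.00×10^7 pc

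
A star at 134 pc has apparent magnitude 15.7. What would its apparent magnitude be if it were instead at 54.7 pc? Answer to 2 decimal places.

m ≈ 13.75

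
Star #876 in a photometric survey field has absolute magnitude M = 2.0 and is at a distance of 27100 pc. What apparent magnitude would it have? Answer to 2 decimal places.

m = M + 5 log₁₀ d − 5 = 2.0 + 5·4.4330 − 5 = 19.165

m ≈ 19.16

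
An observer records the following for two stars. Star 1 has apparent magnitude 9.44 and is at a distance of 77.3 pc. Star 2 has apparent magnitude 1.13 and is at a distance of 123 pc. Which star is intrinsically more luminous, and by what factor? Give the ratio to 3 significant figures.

Star 1: M = m − 5 log₁₀ d + 5 = 9.44 − 5·1.8882 + 5 = 4.999
Star 2: M = m − 5 log₁₀ d + 5 = 1.13 − 5·2.0899 + 5 = -4.320
ΔM = M_1 − M_2 = 4.999 − (-4.320) = 9.319; smaller M is more luminous → Star 2.
L ratio = 10^(0.4 |ΔM|) = 10^3.727 = 5339

Star 2 is more luminous, by a factor of 5340.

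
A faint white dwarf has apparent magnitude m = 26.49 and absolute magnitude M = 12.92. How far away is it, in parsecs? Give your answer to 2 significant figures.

d ≈ 5200 pc

Distance modulus: m − M = 26.49 − (12.92) = 13.570
m − M = 5 log₁₀ d − 5
log₁₀ d = (m − M)/5 + 1 = 3.7140
d = 10^3.7140 = 5176 pc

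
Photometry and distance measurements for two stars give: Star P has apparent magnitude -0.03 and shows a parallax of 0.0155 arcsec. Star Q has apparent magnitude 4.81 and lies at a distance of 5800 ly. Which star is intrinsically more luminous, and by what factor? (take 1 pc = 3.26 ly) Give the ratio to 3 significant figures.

Star P: d = 1/p = 1/0.0155″ = 64.52 pc
Star P: M = m − 5 log₁₀ d + 5 = -0.03 − 5·1.8097 + 5 = -4.078
Star Q: d = 5800 ly / 3.26 = 1779 pc
Star Q: M = m − 5 log₁₀ d + 5 = 4.81 − 5·3.2502 + 5 = -6.441
ΔM = M_P − M_Q = -4.078 − (-6.441) = 2.363; smaller M is more luminous → Star Q.
L ratio = 10^(0.4 |ΔM|) = 10^0.945 = 8.812

Star Q is more luminous, by a factor of 8.81.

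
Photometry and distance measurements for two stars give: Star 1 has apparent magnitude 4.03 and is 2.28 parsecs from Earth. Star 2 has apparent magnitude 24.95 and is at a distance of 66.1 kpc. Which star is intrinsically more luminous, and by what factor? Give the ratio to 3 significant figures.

Star 2 is more luminous, by a factor of 3.60.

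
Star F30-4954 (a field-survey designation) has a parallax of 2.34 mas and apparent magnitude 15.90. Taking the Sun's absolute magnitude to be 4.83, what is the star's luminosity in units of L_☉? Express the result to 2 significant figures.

d = 1/p = 1000/2.34 mas = 427.4 pc
M = m − 5 log₁₀ d + 5 = 15.90 − 5·2.6308 + 5 = 7.746
M − M_☉ = 7.746 − 4.83 = 2.916
L/L_☉ = 10^(−0.4 × 2.916) = 0.06817

L/L_☉ ≈ 0.068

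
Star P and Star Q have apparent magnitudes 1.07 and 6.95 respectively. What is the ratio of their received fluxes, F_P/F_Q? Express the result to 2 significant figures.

Magnitude difference = -5.88
Flux ratio = 10^(−0.4 Δm) = 10^(−0.4 × -5.88) = 10^2.352 = 224.9

F_P/F_Q ≈ 220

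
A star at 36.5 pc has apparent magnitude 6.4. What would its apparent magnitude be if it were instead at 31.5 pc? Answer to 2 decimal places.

m ≈ 6.08

Flux ∝ 1/d², so Δm = 5 log₁₀(d₂/d₁) = 5 log₁₀(31.5/36.5) = -0.320
m₂ = m₁ + Δm = 6.4 + (-0.320) = 6.080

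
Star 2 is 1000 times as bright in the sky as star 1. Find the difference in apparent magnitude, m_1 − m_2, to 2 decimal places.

Pogson: Δm = −2.5 log₁₀(ratio) = −2.5 log₁₀(1000) = −2.5 × 3.0000 = -7.500
Star 2 is brighter so has the smaller magnitude: m_1 − m_2 is positive.

m_1 − m_2 ≈ 7.50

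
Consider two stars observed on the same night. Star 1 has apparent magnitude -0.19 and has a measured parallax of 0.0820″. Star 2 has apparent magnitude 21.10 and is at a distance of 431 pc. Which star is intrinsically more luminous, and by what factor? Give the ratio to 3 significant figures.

Star 1: d = 1/p = 1/0.0820″ = 12.20 pc
Star 1: M = m − 5 log₁₀ d + 5 = -0.19 − 5·1.0862 + 5 = -0.621
Star 2: M = m − 5 log₁₀ d + 5 = 21.10 − 5·2.6345 + 5 = 12.928
ΔM = M_1 − M_2 = -0.621 − (12.928) = -13.549; smaller M is more luminous → Star 1.
L ratio = 10^(0.4 |ΔM|) = 10^5.419 = 262700

Star 1 is more luminous, by a factor of 263000.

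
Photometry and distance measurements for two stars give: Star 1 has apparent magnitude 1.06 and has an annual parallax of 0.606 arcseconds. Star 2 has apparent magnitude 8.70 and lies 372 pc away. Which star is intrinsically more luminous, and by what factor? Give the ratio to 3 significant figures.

Star 2 is more luminous, by a factor of 44.7.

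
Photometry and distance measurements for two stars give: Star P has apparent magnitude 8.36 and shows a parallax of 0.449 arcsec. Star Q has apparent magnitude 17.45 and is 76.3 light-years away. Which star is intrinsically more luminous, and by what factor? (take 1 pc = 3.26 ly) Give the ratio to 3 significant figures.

Star P is more luminous, by a factor of 39.2.

Star P: d = 1/p = 1/0.449″ = 2.227 pc
Star P: M = m − 5 log₁₀ d + 5 = 8.36 − 5·0.3478 + 5 = 11.621
Star Q: d = 76.3 ly / 3.26 = 23.40 pc
Star Q: M = m − 5 log₁₀ d + 5 = 17.45 − 5·1.3693 + 5 = 15.603
ΔM = M_P − M_Q = 11.621 − (15.603) = -3.982; smaller M is more luminous → Star P.
L ratio = 10^(0.4 |ΔM|) = 10^1.593 = 39.16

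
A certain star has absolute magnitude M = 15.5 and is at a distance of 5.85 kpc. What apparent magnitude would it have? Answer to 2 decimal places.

m ≈ 29.34

d = 5.85 kpc = 5850 pc
m = M + 5 log₁₀ d − 5 = 15.5 + 5·3.7672 − 5 = 29.336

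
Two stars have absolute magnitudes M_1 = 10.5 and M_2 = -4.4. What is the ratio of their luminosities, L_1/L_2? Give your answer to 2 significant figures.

L_1/L_2 ≈ 1.1×10^-6

ΔM = M_1 − M_2 = 14.9
L_1/L_2 = 10^(−0.4 ΔM) = 10^-5.960 = 1.096×10^-6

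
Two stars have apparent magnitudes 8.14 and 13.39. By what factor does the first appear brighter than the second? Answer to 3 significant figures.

Δm = 8.14 − (13.39) = -5.25
Flux ratio = 10^(−0.4 Δm) = 10^(−0.4 × -5.25) = 10^2.100 = 125.9

126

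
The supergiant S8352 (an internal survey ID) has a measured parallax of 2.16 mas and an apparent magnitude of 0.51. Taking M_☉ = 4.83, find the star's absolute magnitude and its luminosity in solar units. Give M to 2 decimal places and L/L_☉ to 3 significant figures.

M ≈ -7.82; L/L_☉ ≈ 115000

d = 1/p = 1000/2.16 mas = 463.0 pc
M = m − 5 log₁₀ d + 5 = 0.51 − 5·2.6655 + 5 = -7.818
M − M_☉ = -7.818 − 4.83 = -12.648
L/L_☉ = 10^(−0.4 × -12.648) = 114600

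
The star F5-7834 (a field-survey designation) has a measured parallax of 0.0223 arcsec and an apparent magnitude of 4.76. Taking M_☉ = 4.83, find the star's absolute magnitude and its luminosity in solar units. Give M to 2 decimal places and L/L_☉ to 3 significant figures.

M ≈ 1.50; L/L_☉ ≈ 21.4

d = 1/p = 1/0.0223″ = 44.84 pc
M = m − 5 log₁₀ d + 5 = 4.76 − 5·1.6517 + 5 = 1.502
M − M_☉ = 1.502 − 4.83 = -3.328
L/L_☉ = 10^(−0.4 × -3.328) = 21.45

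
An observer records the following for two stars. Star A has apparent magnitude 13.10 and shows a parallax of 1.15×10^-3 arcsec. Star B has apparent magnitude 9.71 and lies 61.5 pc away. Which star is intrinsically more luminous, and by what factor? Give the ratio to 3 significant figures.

Star A: d = 1/p = 1/1.15×10^-3″ = 869.6 pc
Star A: M = m − 5 log₁₀ d + 5 = 13.10 − 5·2.9393 + 5 = 3.403
Star B: M = m − 5 log₁₀ d + 5 = 9.71 − 5·1.7889 + 5 = 5.766
ΔM = M_A − M_B = 3.403 − (5.766) = -2.362; smaller M is more luminous → Star A.
L ratio = 10^(0.4 |ΔM|) = 10^0.945 = 8.808

Star A is more luminous, by a factor of 8.81.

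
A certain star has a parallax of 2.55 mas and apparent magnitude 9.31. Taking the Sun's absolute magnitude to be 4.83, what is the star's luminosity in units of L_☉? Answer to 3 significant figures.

L/L_☉ ≈ 24.8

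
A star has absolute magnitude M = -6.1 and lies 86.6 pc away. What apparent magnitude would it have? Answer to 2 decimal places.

m = M + 5 log₁₀ d − 5 = -6.1 + 5·1.9375 − 5 = -1.412

m ≈ -1.41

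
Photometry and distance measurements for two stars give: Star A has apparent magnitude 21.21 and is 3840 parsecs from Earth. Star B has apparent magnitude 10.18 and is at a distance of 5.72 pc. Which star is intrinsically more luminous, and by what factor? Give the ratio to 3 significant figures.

Star A: M = m − 5 log₁₀ d + 5 = 21.21 − 5·3.5843 + 5 = 8.288
Star B: M = m − 5 log₁₀ d + 5 = 10.18 − 5·0.7574 + 5 = 11.393
ΔM = M_A − M_B = 8.288 − (11.393) = -3.105; smaller M is more luminous → Star A.
L ratio = 10^(0.4 |ΔM|) = 10^1.242 = 17.45

Star A is more luminous, by a factor of 17.5.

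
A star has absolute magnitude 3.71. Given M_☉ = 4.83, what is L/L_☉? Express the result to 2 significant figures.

L/L_☉ ≈ 2.8

M − M_☉ = 3.71 − 4.83 = -1.120
L/L_☉ = 10^(−0.4 (M − M_☉)) = 10^0.448 = 2.805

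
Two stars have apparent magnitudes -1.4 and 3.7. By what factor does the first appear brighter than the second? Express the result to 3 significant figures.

110

Magnitude difference = -5.1
Flux ratio = 10^(−0.4 Δm) = 10^(−0.4 × -5.1) = 10^2.040 = 109.6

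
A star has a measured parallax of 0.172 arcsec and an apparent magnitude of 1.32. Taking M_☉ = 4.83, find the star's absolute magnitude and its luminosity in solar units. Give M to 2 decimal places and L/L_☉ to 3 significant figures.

M ≈ 2.50; L/L_☉ ≈ 8.57

d = 1/p = 1/0.172″ = 5.814 pc
M = m − 5 log₁₀ d + 5 = 1.32 − 5·0.7645 + 5 = 2.498
M − M_☉ = 2.498 − 4.83 = -2.332
L/L_☉ = 10^(−0.4 × -2.332) = 8.569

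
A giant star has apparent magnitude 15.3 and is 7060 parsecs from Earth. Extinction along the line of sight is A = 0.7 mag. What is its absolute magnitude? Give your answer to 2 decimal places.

M ≈ 0.36

5 log₁₀(d/10 pc) = 5 log₁₀(7060) − 5 = 14.244
M = m − 5 log₁₀(d/10) − A = 15.3 − 14.244 − 0.7 = 0.356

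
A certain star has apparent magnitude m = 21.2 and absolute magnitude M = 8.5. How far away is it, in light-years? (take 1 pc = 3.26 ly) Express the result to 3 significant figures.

d ≈ 11300 ly

μ = m − M = 12.700
m − M = 5 log₁₀ d − 5
log₁₀ d = (m − M)/5 + 1 = 3.5400
d = 10^3.5400 = 3467 pc
= 11300 ly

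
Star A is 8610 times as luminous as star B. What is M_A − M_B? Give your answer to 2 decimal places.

M_A − M_B ≈ -9.84

Pogson: ΔM = −2.5 log₁₀(ratio) = −2.5 log₁₀(8610) = −2.5 × 3.9350 = -9.838
Star A is brighter, so it has the smaller magnitude: the difference is negative.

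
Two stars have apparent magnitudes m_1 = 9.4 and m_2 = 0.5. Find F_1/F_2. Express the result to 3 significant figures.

F_1/F_2 ≈ 2.75×10^-4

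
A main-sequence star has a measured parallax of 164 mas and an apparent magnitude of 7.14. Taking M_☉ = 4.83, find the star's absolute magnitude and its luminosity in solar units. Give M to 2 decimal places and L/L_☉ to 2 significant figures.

M ≈ 8.21; L/L_☉ ≈ 0.044

d = 1/p = 1000/164 mas = 6.098 pc
M = m − 5 log₁₀ d + 5 = 7.14 − 5·0.7852 + 5 = 8.214
M − M_☉ = 8.214 − 4.83 = 3.384
L/L_☉ = 10^(−0.4 × 3.384) = 0.04429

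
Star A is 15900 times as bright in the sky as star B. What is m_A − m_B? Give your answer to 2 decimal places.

m_A − m_B ≈ -10.50

Pogson: Δm = −2.5 log₁₀(ratio) = −2.5 log₁₀(15900) = −2.5 × 4.2014 = -10.503
Star A is brighter, so it has the smaller magnitude: the difference is negative.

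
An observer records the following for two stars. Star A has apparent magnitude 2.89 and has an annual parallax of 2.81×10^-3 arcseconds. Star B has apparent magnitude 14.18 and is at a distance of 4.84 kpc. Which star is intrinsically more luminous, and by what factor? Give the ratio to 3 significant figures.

Star A is more luminous, by a factor of 177.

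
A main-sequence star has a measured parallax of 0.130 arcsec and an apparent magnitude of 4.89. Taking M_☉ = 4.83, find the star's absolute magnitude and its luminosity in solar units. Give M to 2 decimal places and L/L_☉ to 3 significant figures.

d = 1/p = 1/0.130″ = 7.692 pc
M = m − 5 log₁₀ d + 5 = 4.89 − 5·0.8861 + 5 = 5.460
M − M_☉ = 5.460 − 4.83 = 0.630
L/L_☉ = 10^(−0.4 × 0.630) = 0.5599

M ≈ 5.46; L/L_☉ ≈ 0.560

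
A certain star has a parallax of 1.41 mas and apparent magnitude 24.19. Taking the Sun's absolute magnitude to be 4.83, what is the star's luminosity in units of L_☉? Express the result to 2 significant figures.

L/L_☉ ≈ 9.1×10^-5

d = 1/p = 1000/1.41 mas = 709.2 pc
M = m − 5 log₁₀ d + 5 = 24.19 − 5·2.8508 + 5 = 14.936
M − M_☉ = 14.936 − 4.83 = 10.106
L/L_☉ = 10^(−0.4 × 10.106) = 9.069×10^-5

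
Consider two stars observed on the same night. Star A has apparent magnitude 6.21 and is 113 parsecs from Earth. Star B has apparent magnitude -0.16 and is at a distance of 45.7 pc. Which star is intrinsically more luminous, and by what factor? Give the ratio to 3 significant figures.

Star B is more luminous, by a factor of 57.8.

Star A: M = m − 5 log₁₀ d + 5 = 6.21 − 5·2.0531 + 5 = 0.945
Star B: M = m − 5 log₁₀ d + 5 = -0.16 − 5·1.6599 + 5 = -3.460
ΔM = M_A − M_B = 0.945 − (-3.460) = 4.404; smaller M is more luminous → Star B.
L ratio = 10^(0.4 |ΔM|) = 10^1.762 = 57.77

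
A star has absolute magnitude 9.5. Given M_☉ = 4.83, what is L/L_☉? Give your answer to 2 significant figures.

M − M_☉ = 9.5 − 4.83 = 4.670
L/L_☉ = 10^(−0.4 (M − M_☉)) = 10^-1.868 = 0.01355

L/L_☉ ≈ 0.014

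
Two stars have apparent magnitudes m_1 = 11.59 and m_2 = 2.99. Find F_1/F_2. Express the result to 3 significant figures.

F_1/F_2 ≈ 3.63×10^-4

Magnitude difference = 8.60
Flux ratio = 10^(−0.4 Δm) = 10^(−0.4 × 8.60) = 10^-3.440 = 3.631×10^-4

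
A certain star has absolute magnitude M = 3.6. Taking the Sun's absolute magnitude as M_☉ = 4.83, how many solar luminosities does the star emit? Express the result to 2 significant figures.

L/L_☉ ≈ 3.1

M − M_☉ = 3.6 − 4.83 = -1.230
L/L_☉ = 10^(−0.4 (M − M_☉)) = 10^0.492 = 3.105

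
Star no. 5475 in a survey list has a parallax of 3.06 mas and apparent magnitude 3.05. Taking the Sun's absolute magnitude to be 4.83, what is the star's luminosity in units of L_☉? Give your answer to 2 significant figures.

d = 1/p = 1000/3.06 mas = 326.8 pc
M = m − 5 log₁₀ d + 5 = 3.05 − 5·2.5143 + 5 = -4.521
M − M_☉ = -4.521 − 4.83 = -9.351
L/L_☉ = 10^(−0.4 × -9.351) = 5502

L/L_☉ ≈ 5500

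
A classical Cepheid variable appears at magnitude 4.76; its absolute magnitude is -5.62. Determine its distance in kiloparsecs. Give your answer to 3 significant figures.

d ≈ 1.19 kpc

Distance modulus: m − M = 4.76 − (-5.62) = 10.380
m − M = 5 log₁₀ d − 5
log₁₀ d = (m − M)/5 + 1 = 3.0760
d = 10^3.0760 = 1191 pc
= 1.191 kpc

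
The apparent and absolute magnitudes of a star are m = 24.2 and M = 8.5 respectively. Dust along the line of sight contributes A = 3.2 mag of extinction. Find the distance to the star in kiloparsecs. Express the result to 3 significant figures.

d ≈ 3.16 kpc

m − M = 5 log₁₀(d/10 pc) + A  ⇒  24.2 − (8.5) − 3.2 = 5 log₁₀(d/10)
12.500 = 5 log₁₀(d/10)
log₁₀ d = (m − M − A)/5 + 1 = 3.5000
d = 10^3.5000 = 3162 pc
= 3.162 kpc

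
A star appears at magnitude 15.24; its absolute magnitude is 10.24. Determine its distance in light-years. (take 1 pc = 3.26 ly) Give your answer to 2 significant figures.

Distance modulus: m − M = 15.24 − (10.24) = 5.000
m − M = 5 log₁₀ d − 5
log₁₀ d = (m − M)/5 + 1 = 2.0000
d = 10^2.0000 = 100.0 pc
= 326.0 ly

d ≈ 330 ly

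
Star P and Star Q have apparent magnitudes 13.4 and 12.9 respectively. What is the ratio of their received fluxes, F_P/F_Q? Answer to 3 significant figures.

Δm = 13.4 − (12.9) = 0.5
Flux ratio = 10^(−0.4 Δm) = 10^(−0.4 × 0.5) = 10^-0.200 = 0.6310

F_P/F_Q ≈ 0.631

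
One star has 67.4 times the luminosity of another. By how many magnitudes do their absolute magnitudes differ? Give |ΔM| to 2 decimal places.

|ΔM| ≈ 4.57

Pogson: ΔM = −2.5 log₁₀(ratio) = −2.5 log₁₀(67.4) = −2.5 × 1.8287 = -4.572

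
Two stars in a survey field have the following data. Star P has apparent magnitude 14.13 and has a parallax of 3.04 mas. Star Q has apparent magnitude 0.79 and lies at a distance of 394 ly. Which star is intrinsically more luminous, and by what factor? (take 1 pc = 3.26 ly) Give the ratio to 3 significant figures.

Star Q is more luminous, by a factor of 29300.

Star P: p = 3.04 mas = 3.04×10^-3″ → d = 1/p = 328.9 pc
Star P: M = m − 5 log₁₀ d + 5 = 14.13 − 5·2.5171 + 5 = 6.544
Star Q: d = 394 ly / 3.26 = 120.9 pc
Star Q: M = m − 5 log₁₀ d + 5 = 0.79 − 5·2.0823 + 5 = -4.621
ΔM = M_P − M_Q = 6.544 − (-4.621) = 11.166; smaller M is more luminous → Star Q.
L ratio = 10^(0.4 |ΔM|) = 10^4.466 = 29260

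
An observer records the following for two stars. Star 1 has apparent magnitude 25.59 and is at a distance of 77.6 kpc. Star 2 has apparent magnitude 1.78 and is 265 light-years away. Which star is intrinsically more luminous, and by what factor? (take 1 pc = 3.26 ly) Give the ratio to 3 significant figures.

Star 2 is more luminous, by a factor of 3670.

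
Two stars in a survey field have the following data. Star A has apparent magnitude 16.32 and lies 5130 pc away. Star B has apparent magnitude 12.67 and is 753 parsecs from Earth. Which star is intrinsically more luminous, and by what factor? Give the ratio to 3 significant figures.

Star A: M = m − 5 log₁₀ d + 5 = 16.32 − 5·3.7101 + 5 = 2.769
Star B: M = m − 5 log₁₀ d + 5 = 12.67 − 5·2.8768 + 5 = 3.286
ΔM = M_A − M_B = 2.769 − (3.286) = -0.517; smaller M is more luminous → Star A.
L ratio = 10^(0.4 |ΔM|) = 10^0.207 = 1.609

Star A is more luminous, by a factor of 1.61.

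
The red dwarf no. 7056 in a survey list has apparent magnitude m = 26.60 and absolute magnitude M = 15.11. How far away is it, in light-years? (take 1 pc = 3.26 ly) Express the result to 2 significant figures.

d ≈ 6500 ly

μ = m − M = 11.490
m − M = 5 log₁₀ d − 5
log₁₀ d = (m − M)/5 + 1 = 3.2980
d = 10^3.2980 = 1986 pc
= 6475 ly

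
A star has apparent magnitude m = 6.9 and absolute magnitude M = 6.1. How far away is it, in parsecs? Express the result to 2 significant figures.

d ≈ 14 pc

μ = m − M = 0.800
m − M = 5 log₁₀ d − 5
log₁₀ d = (m − M)/5 + 1 = 1.1600
d = 10^1.1600 = 14.45 pc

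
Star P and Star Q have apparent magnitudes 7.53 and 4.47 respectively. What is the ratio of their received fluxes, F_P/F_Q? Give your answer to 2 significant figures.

F_P/F_Q ≈ 0.060

Δm = 7.53 − (4.47) = 3.06
Flux ratio = 10^(−0.4 Δm) = 10^(−0.4 × 3.06) = 10^-1.224 = 0.05970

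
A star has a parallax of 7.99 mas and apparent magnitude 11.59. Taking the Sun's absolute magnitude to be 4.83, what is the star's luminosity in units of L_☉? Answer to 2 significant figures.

L/L_☉ ≈ 0.31

d = 1/p = 1000/7.99 mas = 125.2 pc
M = m − 5 log₁₀ d + 5 = 11.59 − 5·2.0975 + 5 = 6.103
M − M_☉ = 6.103 − 4.83 = 1.273
L/L_☉ = 10^(−0.4 × 1.273) = 0.3097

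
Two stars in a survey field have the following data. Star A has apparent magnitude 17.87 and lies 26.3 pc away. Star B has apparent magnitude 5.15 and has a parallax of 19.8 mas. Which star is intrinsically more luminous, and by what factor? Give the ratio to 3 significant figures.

Star B is more luminous, by a factor of 452000.

Star A: M = m − 5 log₁₀ d + 5 = 17.87 − 5·1.4200 + 5 = 15.770
Star B: p = 19.8 mas = 0.0198″ → d = 1/p = 50.51 pc
Star B: M = m − 5 log₁₀ d + 5 = 5.15 − 5·1.7033 + 5 = 1.633
ΔM = M_A − M_B = 15.770 − (1.633) = 14.137; smaller M is more luminous → Star B.
L ratio = 10^(0.4 |ΔM|) = 10^5.655 = 451600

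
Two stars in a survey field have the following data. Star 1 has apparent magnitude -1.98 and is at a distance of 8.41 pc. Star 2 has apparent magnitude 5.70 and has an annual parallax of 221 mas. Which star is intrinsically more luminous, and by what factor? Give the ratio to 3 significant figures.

Star 1 is more luminous, by a factor of 4080.

Star 1: M = m − 5 log₁₀ d + 5 = -1.98 − 5·0.9248 + 5 = -1.604
Star 2: p = 221 mas = 0.221″ → d = 1/p = 4.525 pc
Star 2: M = m − 5 log₁₀ d + 5 = 5.70 − 5·0.6556 + 5 = 7.422
ΔM = M_1 − M_2 = -1.604 − (7.422) = -9.026; smaller M is more luminous → Star 1.
L ratio = 10^(0.4 |ΔM|) = 10^3.610 = 4077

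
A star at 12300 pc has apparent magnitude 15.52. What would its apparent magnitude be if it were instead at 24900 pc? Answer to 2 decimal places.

m ≈ 17.05

Flux ∝ 1/d², so Δm = 5 log₁₀(d₂/d₁) = 5 log₁₀(24900/12300) = 1.531
m₂ = m₁ + Δm = 15.52 + (1.531) = 17.051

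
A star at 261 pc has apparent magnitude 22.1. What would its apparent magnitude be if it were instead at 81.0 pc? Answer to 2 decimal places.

m ≈ 19.56

Flux ∝ 1/d², so Δm = 5 log₁₀(d₂/d₁) = 5 log₁₀(81.0/261) = -2.541
m₂ = m₁ + Δm = 22.1 + (-2.541) = 19.559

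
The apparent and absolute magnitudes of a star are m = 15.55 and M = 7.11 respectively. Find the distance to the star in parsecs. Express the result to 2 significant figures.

Distance modulus: m − M = 15.55 − (7.11) = 8.440
m − M = 5 log₁₀ d − 5
log₁₀ d = (m − M)/5 + 1 = 2.6880
d = 10^2.6880 = 487.5 pc

d ≈ 490 pc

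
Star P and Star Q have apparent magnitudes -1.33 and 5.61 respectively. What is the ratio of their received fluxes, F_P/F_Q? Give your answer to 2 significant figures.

F_P/F_Q ≈ 600

Δm = -1.33 − (5.61) = -6.94
Flux ratio = 10^(−0.4 Δm) = 10^(−0.4 × -6.94) = 10^2.776 = 597.0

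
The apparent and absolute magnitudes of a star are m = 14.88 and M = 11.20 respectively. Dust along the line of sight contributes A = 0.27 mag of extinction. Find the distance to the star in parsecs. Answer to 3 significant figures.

d ≈ 48.1 pc

m − M = 5 log₁₀(d/10 pc) + A  ⇒  14.88 − (11.20) − 0.27 = 5 log₁₀(d/10)
3.410 = 5 log₁₀(d/10)
log₁₀ d = (m − M − A)/5 + 1 = 1.6820
d = 10^1.6820 = 48.08 pc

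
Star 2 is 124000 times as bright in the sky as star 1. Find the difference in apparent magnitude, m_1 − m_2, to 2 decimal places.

m_1 − m_2 ≈ 12.73

Pogson: Δm = −2.5 log₁₀(ratio) = −2.5 log₁₀(124000) = −2.5 × 5.0934 = -12.734
Star 2 is brighter so has the smaller magnitude: m_1 − m_2 is positive.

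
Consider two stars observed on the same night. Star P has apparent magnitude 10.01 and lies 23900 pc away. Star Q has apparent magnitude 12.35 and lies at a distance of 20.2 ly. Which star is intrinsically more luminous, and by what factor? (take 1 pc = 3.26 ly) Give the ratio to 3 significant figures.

Star P is more luminous, by a factor of 1.28×10^8.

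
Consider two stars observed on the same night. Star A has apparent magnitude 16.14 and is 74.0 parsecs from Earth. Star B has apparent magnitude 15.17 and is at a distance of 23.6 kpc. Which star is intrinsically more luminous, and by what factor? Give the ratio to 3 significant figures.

Star A: M = m − 5 log₁₀ d + 5 = 16.14 − 5·1.8692 + 5 = 11.794
Star B: d = 23.6 kpc = 23600 pc
Star B: M = m − 5 log₁₀ d + 5 = 15.17 − 5·4.3729 + 5 = -1.695
ΔM = M_A − M_B = 11.794 − (-1.695) = 13.488; smaller M is more luminous → Star B.
L ratio = 10^(0.4 |ΔM|) = 10^5.395 = 248500

Star B is more luminous, by a factor of 249000.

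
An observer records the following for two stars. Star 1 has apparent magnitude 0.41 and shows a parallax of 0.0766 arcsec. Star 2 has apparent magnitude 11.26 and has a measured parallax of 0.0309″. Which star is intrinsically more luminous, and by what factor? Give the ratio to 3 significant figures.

Star 1: d = 1/p = 1/0.0766″ = 13.05 pc
Star 1: M = m − 5 log₁₀ d + 5 = 0.41 − 5·1.1158 + 5 = -0.169
Star 2: d = 1/p = 1/0.0309″ = 32.36 pc
Star 2: M = m − 5 log₁₀ d + 5 = 11.26 − 5·1.5100 + 5 = 8.710
ΔM = M_1 − M_2 = -0.169 − (8.710) = -8.879; smaller M is more luminous → Star 1.
L ratio = 10^(0.4 |ΔM|) = 10^3.551 = 3560

Star 1 is more luminous, by a factor of 3560.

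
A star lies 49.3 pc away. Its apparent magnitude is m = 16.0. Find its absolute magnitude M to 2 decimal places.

M ≈ 12.54

5 log₁₀(d/10 pc) = 5 log₁₀(49.30) − 5 = 3.464
M = m − 5 log₁₀(d/10) = 16.0 − 3.464 = 12.536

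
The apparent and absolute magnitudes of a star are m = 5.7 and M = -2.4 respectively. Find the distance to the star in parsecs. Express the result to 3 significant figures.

d ≈ 417 pc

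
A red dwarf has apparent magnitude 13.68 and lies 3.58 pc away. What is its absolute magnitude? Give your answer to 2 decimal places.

5 log₁₀(d/10 pc) = 5 log₁₀(3.580) − 5 = -2.231
M = m − 5 log₁₀(d/10) = 13.68 + 2.231 = 15.911

M ≈ 15.91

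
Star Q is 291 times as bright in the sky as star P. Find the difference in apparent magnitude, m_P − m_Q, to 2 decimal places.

Pogson: Δm = −2.5 log₁₀(ratio) = −2.5 log₁₀(291) = −2.5 × 2.4639 = -6.160
Star Q is brighter so has the smaller magnitude: m_P − m_Q is positive.

m_P − m_Q ≈ 6.16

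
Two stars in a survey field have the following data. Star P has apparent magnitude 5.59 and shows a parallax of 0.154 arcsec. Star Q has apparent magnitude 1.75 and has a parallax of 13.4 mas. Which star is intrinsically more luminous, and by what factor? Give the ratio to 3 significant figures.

Star P: d = 1/p = 1/0.154″ = 6.494 pc
Star P: M = m − 5 log₁₀ d + 5 = 5.59 − 5·0.8125 + 5 = 6.528
Star Q: p = 13.4 mas = 0.0134″ → d = 1/p = 74.63 pc
Star Q: M = m − 5 log₁₀ d + 5 = 1.75 − 5·1.8729 + 5 = -2.614
ΔM = M_P − M_Q = 6.528 − (-2.614) = 9.142; smaller M is more luminous → Star Q.
L ratio = 10^(0.4 |ΔM|) = 10^3.657 = 4538

Star Q is more luminous, by a factor of 4540.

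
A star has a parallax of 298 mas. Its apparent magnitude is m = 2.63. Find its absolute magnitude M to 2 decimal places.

M ≈ 5.00

p = 298 mas = 0.298″ → d = 1/p = 3.356 pc
5 log₁₀(d/10 pc) = 5 log₁₀(3.356) − 5 = -2.371
M = m − 5 log₁₀(d/10) = 2.63 + 2.371 = 5.001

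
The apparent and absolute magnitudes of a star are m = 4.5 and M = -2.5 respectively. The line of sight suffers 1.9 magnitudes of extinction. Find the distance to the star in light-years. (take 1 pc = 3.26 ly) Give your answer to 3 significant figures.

d ≈ 341 ly

m − M = 5 log₁₀(d/10 pc) + A  ⇒  4.5 − (-2.5) − 1.9 = 5 log₁₀(d/10)
5.100 = 5 log₁₀(d/10)
log₁₀ d = (m − M − A)/5 + 1 = 2.0200
d = 10^2.0200 = 104.7 pc
= 341.4 ly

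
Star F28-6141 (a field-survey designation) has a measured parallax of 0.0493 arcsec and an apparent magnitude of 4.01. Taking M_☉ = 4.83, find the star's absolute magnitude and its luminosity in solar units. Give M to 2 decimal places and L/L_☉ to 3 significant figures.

M ≈ 2.47; L/L_☉ ≈ 8.76

d = 1/p = 1/0.0493″ = 20.28 pc
M = m − 5 log₁₀ d + 5 = 4.01 − 5·1.3072 + 5 = 2.474
M − M_☉ = 2.474 − 4.83 = -2.356
L/L_☉ = 10^(−0.4 × -2.356) = 8.756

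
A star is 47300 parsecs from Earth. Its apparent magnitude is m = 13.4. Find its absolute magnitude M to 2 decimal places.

M ≈ -4.97

5 log₁₀(d/10 pc) = 5 log₁₀(47300) − 5 = 18.374
M = m − 5 log₁₀(d/10) = 13.4 − 18.374 = -4.974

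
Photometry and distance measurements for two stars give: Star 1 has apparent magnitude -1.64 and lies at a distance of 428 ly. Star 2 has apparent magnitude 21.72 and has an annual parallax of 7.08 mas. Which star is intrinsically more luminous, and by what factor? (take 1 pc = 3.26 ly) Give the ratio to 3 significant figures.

Star 1 is more luminous, by a factor of 1.91×10^9.

Star 1: d = 428 ly / 3.26 = 131.3 pc
Star 1: M = m − 5 log₁₀ d + 5 = -1.64 − 5·2.1182 + 5 = -7.231
Star 2: p = 7.08 mas = 7.08×10^-3″ → d = 1/p = 141.2 pc
Star 2: M = m − 5 log₁₀ d + 5 = 21.72 − 5·2.1500 + 5 = 15.970
ΔM = M_1 − M_2 = -7.231 − (15.970) = -23.201; smaller M is more luminous → Star 1.
L ratio = 10^(0.4 |ΔM|) = 10^9.281 = 1.908×10^9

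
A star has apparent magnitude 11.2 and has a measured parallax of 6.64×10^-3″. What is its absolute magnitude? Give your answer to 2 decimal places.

M ≈ 5.31

d = 1/p = 1/6.64×10^-3″ = 150.6 pc
5 log₁₀(d/10 pc) = 5 log₁₀(150.6) − 5 = 5.889
M = m − 5 log₁₀(d/10) = 11.2 − 5.889 = 5.311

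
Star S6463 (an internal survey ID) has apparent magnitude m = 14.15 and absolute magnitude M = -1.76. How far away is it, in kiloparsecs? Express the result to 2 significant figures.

d ≈ 15 kpc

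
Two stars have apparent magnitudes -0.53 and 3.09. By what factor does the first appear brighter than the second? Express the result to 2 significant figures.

Magnitude difference = -3.62
Flux ratio = 10^(−0.4 Δm) = 10^(−0.4 × -3.62) = 10^1.448 = 28.05

28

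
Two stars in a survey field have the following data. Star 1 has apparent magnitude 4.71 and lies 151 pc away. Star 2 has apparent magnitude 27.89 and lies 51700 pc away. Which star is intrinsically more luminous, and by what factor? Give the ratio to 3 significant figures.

Star 1 is more luminous, by a factor of 16000.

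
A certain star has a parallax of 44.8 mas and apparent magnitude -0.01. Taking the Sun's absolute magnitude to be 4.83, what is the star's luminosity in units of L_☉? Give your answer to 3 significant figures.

L/L_☉ ≈ 430

d = 1/p = 1000/44.8 mas = 22.32 pc
M = m − 5 log₁₀ d + 5 = -0.01 − 5·1.3487 + 5 = -1.754
M − M_☉ = -1.754 − 4.83 = -6.584
L/L_☉ = 10^(−0.4 × -6.584) = 430.0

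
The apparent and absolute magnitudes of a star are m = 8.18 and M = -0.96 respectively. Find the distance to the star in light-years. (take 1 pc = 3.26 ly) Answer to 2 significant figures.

Distance modulus: m − M = 8.18 − (-0.96) = 9.140
m − M = 5 log₁₀ d − 5
log₁₀ d = (m − M)/5 + 1 = 2.8280
d = 10^2.8280 = 673.0 pc
= 2194 ly

d ≈ 2200 ly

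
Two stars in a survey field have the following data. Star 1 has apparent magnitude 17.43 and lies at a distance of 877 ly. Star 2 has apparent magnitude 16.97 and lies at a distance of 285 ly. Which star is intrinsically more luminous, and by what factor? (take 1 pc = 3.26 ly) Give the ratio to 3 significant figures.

Star 1 is more luminous, by a factor of 6.20.

Star 1: d = 877 ly / 3.26 = 269.0 pc
Star 1: M = m − 5 log₁₀ d + 5 = 17.43 − 5·2.4298 + 5 = 10.281
Star 2: d = 285 ly / 3.26 = 87.42 pc
Star 2: M = m − 5 log₁₀ d + 5 = 16.97 − 5·1.9416 + 5 = 12.262
ΔM = M_1 − M_2 = 10.281 − (12.262) = -1.981; smaller M is more luminous → Star 1.
L ratio = 10^(0.4 |ΔM|) = 10^0.792 = 6.199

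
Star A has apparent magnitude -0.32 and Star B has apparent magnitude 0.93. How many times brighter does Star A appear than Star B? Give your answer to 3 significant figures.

Δm = -0.32 − (0.93) = -1.25
Flux ratio = 10^(−0.4 Δm) = 10^(−0.4 × -1.25) = 10^0.500 = 3.162

3.16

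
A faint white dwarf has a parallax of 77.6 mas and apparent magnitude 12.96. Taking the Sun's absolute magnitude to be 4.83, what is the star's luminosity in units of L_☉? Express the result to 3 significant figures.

d = 1/p = 1000/77.6 mas = 12.89 pc
M = m − 5 log₁₀ d + 5 = 12.96 − 5·1.1101 + 5 = 12.409
M − M_☉ = 12.409 − 4.83 = 7.579
L/L_☉ = 10^(−0.4 × 7.579) = 9.296×10^-4

L/L_☉ ≈ 9.30×10^-4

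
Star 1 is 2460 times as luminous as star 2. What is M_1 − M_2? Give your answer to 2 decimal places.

M_1 − M_2 ≈ -8.48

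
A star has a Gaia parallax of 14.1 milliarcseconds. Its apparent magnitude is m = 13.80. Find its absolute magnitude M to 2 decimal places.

M ≈ 9.55

p = 14.1 mas = 0.0141″ → d = 1/p = 70.92 pc
5 log₁₀(d/10 pc) = 5 log₁₀(70.92) − 5 = 4.254
M = m − 5 log₁₀(d/10) = 13.80 − 4.254 = 9.546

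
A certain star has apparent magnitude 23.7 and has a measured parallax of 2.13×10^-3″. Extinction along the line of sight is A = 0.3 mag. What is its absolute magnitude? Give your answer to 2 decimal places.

M ≈ 15.04

d = 1/p = 1/2.13×10^-3″ = 469.5 pc
5 log₁₀(d/10 pc) = 5 log₁₀(469.5) − 5 = 8.358
M = m − 5 log₁₀(d/10) − A = 23.7 − 8.358 − 0.3 = 15.042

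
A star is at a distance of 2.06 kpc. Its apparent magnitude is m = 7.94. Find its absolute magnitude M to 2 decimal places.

d = 2.06 kpc = 2060 pc
5 log₁₀(d/10 pc) = 5 log₁₀(2060) − 5 = 11.569
M = m − 5 log₁₀(d/10) = 7.94 − 11.569 = -3.629

M ≈ -3.63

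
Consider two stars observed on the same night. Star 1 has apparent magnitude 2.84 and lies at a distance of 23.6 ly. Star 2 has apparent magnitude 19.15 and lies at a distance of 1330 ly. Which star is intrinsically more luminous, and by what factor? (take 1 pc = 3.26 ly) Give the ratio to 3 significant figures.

Star 1 is more luminous, by a factor of 1050.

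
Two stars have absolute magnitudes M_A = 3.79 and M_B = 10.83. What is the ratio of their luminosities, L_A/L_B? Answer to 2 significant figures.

L_A/L_B ≈ 650

ΔM = M_A − M_B = -7.04
L_A/L_B = 10^(−0.4 ΔM) = 10^2.816 = 654.6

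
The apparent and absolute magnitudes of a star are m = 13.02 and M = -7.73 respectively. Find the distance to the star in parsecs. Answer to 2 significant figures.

Distance modulus: m − M = 13.02 − (-7.73) = 20.750
m − M = 5 log₁₀ d − 5
log₁₀ d = (m − M)/5 + 1 = 5.1500
d = 10^5.1500 = 141300 pc

d ≈ 140000 pc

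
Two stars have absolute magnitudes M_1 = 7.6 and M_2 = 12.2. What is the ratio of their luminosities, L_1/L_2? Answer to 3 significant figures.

ΔM = M_1 − M_2 = -4.6
L_1/L_2 = 10^(−0.4 ΔM) = 10^1.840 = 69.18

L_1/L_2 ≈ 69.2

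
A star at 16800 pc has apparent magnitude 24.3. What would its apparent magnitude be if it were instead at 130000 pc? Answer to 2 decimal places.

Flux ∝ 1/d², so Δm = 5 log₁₀(d₂/d₁) = 5 log₁₀(130000/16800) = 4.443
m₂ = m₁ + Δm = 24.3 + (4.443) = 28.743

m ≈ 28.74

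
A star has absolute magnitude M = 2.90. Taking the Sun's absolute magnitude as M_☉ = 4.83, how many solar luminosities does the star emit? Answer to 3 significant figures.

M − M_☉ = 2.90 − 4.83 = -1.930
L/L_☉ = 10^(−0.4 (M − M_☉)) = 10^0.772 = 5.916

L/L_☉ ≈ 5.92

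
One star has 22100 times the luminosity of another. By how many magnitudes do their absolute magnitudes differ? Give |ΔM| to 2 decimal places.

Pogson: ΔM = −2.5 log₁₀(ratio) = −2.5 log₁₀(22100) = −2.5 × 4.3444 = -10.861

|ΔM| ≈ 10.86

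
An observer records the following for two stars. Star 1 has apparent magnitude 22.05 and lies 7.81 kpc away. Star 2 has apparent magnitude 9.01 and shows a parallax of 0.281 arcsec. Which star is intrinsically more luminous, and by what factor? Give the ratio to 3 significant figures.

Star 1 is more luminous, by a factor of 29.3.

Star 1: d = 7.81 kpc = 7810 pc
Star 1: M = m − 5 log₁₀ d + 5 = 22.05 − 5·3.8927 + 5 = 7.587
Star 2: d = 1/p = 1/0.281″ = 3.559 pc
Star 2: M = m − 5 log₁₀ d + 5 = 9.01 − 5·0.5513 + 5 = 11.254
ΔM = M_1 − M_2 = 7.587 − (11.254) = -3.667; smaller M is more luminous → Star 1.
L ratio = 10^(0.4 |ΔM|) = 10^1.467 = 29.29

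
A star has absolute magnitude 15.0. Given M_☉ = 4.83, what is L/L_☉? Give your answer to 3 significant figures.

L/L_☉ ≈ 8.55×10^-5

M − M_☉ = 15.0 − 4.83 = 10.170
L/L_☉ = 10^(−0.4 (M − M_☉)) = 10^-4.068 = 8.551×10^-5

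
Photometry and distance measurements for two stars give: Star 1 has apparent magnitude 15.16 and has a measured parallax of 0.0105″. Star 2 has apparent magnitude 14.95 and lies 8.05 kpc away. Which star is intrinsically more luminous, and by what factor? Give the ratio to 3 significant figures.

Star 2 is more luminous, by a factor of 8670.

Star 1: d = 1/p = 1/0.0105″ = 95.24 pc
Star 1: M = m − 5 log₁₀ d + 5 = 15.16 − 5·1.9788 + 5 = 10.266
Star 2: d = 8.05 kpc = 8050 pc
Star 2: M = m − 5 log₁₀ d + 5 = 14.95 − 5·3.9058 + 5 = 0.421
ΔM = M_1 − M_2 = 10.266 − (0.421) = 9.845; smaller M is more luminous → Star 2.
L ratio = 10^(0.4 |ΔM|) = 10^3.938 = 8669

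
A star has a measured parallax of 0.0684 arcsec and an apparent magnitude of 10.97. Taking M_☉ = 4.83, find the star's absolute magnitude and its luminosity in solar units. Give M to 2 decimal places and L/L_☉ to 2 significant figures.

d = 1/p = 1/0.0684″ = 14.62 pc
M = m − 5 log₁₀ d + 5 = 10.97 − 5·1.1649 + 5 = 10.145
M − M_☉ = 10.145 − 4.83 = 5.315
L/L_☉ = 10^(−0.4 × 5.315) = 7.480×10^-3

M ≈ 10.15; L/L_☉ ≈ 7.5×10^-3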